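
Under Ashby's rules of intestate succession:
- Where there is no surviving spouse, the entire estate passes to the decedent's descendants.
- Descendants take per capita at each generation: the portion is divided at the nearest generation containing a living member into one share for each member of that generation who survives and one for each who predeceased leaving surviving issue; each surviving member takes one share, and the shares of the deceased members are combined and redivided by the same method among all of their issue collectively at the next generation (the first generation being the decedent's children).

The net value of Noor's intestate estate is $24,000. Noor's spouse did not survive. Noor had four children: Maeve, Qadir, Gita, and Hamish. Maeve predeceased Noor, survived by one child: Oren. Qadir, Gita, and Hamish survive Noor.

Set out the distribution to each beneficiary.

Oren: $6,000; Qadir: $6,000; Gita: $6,000; Hamish: $6,000

The entire $24,000 passes to the descendants.
That amount ($24,000) is divided at the children's generation into 4 shares of $6,000. Qadir, Gita, and Hamish each take $6,000. The remaining share for the deceased Maeve ($6,000) is carried to the next generation.
That pool ($6,000) passes entirely to Oren, the sole taker at the grandchildren's generation.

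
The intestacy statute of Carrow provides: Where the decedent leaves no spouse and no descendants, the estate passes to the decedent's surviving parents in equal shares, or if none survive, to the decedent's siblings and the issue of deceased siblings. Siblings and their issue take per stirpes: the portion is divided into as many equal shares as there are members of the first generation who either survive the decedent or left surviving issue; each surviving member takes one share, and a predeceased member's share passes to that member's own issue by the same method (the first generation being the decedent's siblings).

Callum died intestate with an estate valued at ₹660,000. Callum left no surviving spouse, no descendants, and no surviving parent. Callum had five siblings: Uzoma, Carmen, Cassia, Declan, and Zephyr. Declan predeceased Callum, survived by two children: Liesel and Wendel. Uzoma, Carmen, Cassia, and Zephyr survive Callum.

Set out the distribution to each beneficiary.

The entire ₹660,000 passes to the siblings and their issue.
That amount (₹660,000) is divided into 5 shares of ₹132,000: Uzoma, Carmen, Cassia, and Zephyr each take ₹132,000; Declan's ₹132,000 share passes to Declan's issue.
Declan's share (₹132,000) is divided into 2 shares of ₹66,000: Liesel and Wendel each take ₹66,000.

Uzoma: ₹132,000; Carmen: ₹132,000; Cassia: ₹132,000; Liesel: ₹66,000; Wendel: ₹66,000; Zephyr: ₹132,000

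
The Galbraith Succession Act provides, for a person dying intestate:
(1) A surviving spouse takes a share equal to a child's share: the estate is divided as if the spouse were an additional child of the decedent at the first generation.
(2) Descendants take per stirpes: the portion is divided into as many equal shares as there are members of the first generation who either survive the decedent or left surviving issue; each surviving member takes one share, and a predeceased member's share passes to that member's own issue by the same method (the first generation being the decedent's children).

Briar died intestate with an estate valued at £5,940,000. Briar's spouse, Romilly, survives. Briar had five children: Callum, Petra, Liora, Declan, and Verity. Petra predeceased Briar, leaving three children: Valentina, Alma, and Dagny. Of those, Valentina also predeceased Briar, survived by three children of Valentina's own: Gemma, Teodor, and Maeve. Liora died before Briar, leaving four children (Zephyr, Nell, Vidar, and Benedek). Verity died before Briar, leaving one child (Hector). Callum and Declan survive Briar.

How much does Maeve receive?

Maeve receives £110,000.

The spouse counts as an additional share at the children's level, so there are 6 primary shares of £990,000. Romilly takes one such share (£990,000).
The children's combined portion (£4,950,000) is divided into 5 shares of £990,000: Callum and Declan each take £990,000; Petra's £990,000 share passes to Petra's issue; Liora's £990,000 share passes to Liora's issue; Verity's £990,000 share passes to Verity's issue.
Petra's share (£990,000) is divided into 3 shares of £330,000: Alma and Dagny each take £330,000; Valentina's £330,000 share passes to Valentina's issue.
Valentina's share (£330,000) is divided into 3 shares of £110,000: Gemma, Teodor, and Maeve each take £110,000.
Liora's share (£990,000) is divided into 4 shares of £247,500: Zephyr, Nell, Vidar, and Benedek each take £247,500.
Verity's share (£990,000) passes entirely to Hector.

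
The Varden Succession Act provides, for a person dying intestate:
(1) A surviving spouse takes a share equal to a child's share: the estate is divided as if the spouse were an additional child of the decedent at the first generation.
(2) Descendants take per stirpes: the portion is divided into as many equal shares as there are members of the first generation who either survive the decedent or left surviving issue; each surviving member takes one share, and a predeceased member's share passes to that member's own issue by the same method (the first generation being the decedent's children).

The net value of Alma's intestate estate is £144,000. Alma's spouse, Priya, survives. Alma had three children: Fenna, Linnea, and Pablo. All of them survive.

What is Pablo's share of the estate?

Pablo receives £36,000.

The spouse counts as an additional share at the children's level, so there are 4 primary shares of £36,000. Priya takes one such share (£36,000).
The children's combined portion (£108,000) is divided into 3 shares of £36,000: Fenna, Linnea, and Pablo each take £36,000.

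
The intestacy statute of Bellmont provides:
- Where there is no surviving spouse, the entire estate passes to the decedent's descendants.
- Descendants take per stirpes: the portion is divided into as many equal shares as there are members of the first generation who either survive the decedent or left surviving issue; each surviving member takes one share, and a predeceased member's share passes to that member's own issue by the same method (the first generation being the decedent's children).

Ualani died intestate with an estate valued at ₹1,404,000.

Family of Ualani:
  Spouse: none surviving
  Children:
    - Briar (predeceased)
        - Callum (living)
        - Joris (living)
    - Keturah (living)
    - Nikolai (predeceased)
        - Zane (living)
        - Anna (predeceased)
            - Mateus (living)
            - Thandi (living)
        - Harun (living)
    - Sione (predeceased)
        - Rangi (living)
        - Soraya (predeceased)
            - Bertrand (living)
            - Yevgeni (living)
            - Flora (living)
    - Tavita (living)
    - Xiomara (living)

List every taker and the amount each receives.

The entire ₹1,404,000 passes to the descendants.
That amount (₹1,404,000) is divided into 6 shares of ₹234,000: Keturah, Tavita, and Xiomara each take ₹234,000; Briar's ₹234,000 share passes to Briar's issue; Nikolai's ₹234,000 share passes to Nikolai's issue; Sione's ₹234,000 share passes to Sione's issue.
Briar's share (₹234,000) is divided into 2 shares of ₹117,000: Callum and Joris each take ₹117,000.
Nikolai's share (₹234,000) is divided into 3 shares of ₹78,000: Zane and Harun each take ₹78,000; Anna's ₹78,000 share passes to Anna's issue.
Anna's share (₹78,000) is divided into 2 shares of ₹39,000: Mateus and Thandi each take ₹39,000.
Sione's share (₹234,000) is divided into 2 shares of ₹117,000: Rangi takes ₹117,000; Soraya's ₹117,000 share passes to Soraya's issue.
Soraya's share (₹117,000) is divided into 3 shares of ₹39,000: Bertrand, Yevgeni, and Flora each take ₹39,000.

Callum: ₹117,000; Joris: ₹117,000; Keturah: ₹234,000; Zane: ₹78,000; Mateus: ₹39,000; Thandi: ₹39,000; Harun: ₹78,000; Rangi: ₹117,000; Bertrand: ₹39,000; Yevgeni: ₹39,000; Flora: ₹39,000; Tavita: ₹234,000; Xiomara: ₹234,000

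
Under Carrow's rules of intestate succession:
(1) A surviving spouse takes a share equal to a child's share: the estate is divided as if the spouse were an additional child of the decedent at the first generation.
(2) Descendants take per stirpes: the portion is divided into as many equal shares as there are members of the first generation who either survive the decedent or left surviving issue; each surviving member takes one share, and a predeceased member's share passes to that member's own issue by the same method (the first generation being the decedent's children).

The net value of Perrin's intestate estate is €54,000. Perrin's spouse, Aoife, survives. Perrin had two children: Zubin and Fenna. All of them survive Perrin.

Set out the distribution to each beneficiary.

Aoife: €18,000; Zubin: €18,000; Fenna: €18,000

The spouse counts as an additional share at the children's level, so there are 3 primary shares of €18,000. Aoife takes one such share (€18,000).
The children's combined portion (€36,000) is divided into 2 shares of €18,000: Zubin and Fenna each take €18,000.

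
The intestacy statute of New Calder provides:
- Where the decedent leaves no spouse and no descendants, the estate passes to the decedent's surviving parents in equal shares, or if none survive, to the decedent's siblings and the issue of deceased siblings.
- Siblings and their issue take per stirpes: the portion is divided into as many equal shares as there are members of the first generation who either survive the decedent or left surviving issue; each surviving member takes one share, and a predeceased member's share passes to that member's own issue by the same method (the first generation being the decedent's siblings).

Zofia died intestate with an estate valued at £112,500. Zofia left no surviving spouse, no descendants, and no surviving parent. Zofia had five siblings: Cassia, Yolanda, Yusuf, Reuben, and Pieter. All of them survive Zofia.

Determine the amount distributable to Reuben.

The entire £112,500 passes to the siblings and their issue.
That amount (£112,500) is divided into 5 shares of £22,500: Cassia, Yolanda, Yusuf, Reuben, and Pieter each take £22,500.

Reuben receives £22,500.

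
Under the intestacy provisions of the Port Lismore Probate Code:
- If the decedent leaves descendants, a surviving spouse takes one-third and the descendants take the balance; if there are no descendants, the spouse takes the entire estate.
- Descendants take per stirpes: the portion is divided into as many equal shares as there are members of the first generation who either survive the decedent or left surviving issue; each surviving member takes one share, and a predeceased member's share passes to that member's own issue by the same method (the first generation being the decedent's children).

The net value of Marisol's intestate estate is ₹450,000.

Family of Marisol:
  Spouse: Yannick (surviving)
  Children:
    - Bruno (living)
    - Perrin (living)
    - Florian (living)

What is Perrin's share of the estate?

Perrin receives ₹100,000.

Yannick takes one-third of ₹450,000 = ₹150,000. The remaining ₹300,000 passes to the descendants.
The descendants' portion (₹300,000) is divided into 3 shares of ₹100,000: Bruno, Perrin, and Florian each take ₹100,000.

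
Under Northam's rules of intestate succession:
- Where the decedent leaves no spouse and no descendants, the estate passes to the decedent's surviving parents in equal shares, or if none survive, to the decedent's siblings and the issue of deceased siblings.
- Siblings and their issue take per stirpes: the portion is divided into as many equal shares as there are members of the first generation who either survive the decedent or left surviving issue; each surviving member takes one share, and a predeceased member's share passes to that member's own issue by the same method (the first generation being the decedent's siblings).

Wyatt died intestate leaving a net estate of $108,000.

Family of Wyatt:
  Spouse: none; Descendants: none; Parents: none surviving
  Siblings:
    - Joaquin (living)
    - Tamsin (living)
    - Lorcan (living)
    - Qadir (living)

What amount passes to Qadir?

The entire $108,000 passes to the siblings and their issue.
That amount ($108,000) is divided into 4 shares of $27,000: Joaquin, Tamsin, Lorcan, and Qadir each take $27,000.

Qadir receives $27,000.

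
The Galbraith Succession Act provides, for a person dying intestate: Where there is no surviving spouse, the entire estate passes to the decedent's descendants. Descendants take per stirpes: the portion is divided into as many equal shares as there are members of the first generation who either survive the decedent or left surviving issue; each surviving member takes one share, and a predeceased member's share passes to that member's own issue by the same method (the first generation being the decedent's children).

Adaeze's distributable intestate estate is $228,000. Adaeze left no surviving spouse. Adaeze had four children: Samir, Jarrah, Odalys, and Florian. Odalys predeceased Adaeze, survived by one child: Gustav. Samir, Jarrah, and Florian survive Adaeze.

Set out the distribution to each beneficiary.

Samir: $57,000; Jarrah: $57,000; Gustav: $57,000; Florian: $57,000

The entire $228,000 passes to the descendants.
That amount ($228,000) is divided into 4 shares of $57,000: Samir, Jarrah, and Florian each take $57,000; Odalys's $57,000 share passes to Odalys's issue.
Odalys's share ($57,000) passes entirely to Gustav.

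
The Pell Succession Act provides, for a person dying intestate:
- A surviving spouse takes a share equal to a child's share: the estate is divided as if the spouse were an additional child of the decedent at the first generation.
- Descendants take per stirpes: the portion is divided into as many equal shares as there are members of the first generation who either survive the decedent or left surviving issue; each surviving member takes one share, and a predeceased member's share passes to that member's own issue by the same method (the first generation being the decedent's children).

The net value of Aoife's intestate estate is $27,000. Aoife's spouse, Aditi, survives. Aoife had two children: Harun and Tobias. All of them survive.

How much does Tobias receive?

Tobias receives $9,000.

The spouse counts as an additional share at the children's level, so there are 3 primary shares of $9,000. Aditi takes one such share ($9,000).
The children's combined portion ($18,000) is divided into 2 shares of $9,000: Harun and Tobias each take $9,000.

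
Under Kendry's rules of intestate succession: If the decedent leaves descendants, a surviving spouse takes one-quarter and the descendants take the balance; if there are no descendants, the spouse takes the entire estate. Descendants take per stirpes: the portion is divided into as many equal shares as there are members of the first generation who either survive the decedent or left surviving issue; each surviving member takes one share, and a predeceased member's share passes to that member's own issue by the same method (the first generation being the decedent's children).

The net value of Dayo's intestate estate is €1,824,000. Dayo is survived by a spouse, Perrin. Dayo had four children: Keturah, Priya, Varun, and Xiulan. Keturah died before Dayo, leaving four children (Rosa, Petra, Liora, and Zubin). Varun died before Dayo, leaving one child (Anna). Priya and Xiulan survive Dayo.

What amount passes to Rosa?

Rosa receives €85,500.

Perrin takes one-quarter of €1,824,000 = €456,000. The remaining €1,368,000 passes to the descendants.
The descendants' portion (€1,368,000) is divided into 4 shares of €342,000: Priya and Xiulan each take €342,000; Keturah's €342,000 share passes to Keturah's issue; Varun's €342,000 share passes to Varun's issue.
Keturah's share (€342,000) is divided into 4 shares of €85,500: Rosa, Petra, Liora, and Zubin each take €85,500.
Varun's share (€342,000) passes entirely to Anna.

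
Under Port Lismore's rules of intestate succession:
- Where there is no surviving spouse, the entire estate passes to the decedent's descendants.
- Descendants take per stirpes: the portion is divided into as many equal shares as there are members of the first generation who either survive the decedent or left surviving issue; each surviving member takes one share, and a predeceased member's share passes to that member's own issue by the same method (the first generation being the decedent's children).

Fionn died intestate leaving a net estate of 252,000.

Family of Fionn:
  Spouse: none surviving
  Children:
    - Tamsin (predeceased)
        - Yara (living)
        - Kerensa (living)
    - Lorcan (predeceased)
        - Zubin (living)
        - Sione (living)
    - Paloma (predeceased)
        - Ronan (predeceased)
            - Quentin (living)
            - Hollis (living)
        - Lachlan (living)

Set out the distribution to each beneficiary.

Yara: 42,000; Kerensa: 42,000; Zubin: 42,000; Sione: 42,000; Quentin: 21,000; Hollis: 21,000; Lachlan: 42,000

The entire 252,000 passes to the descendants.
That amount (252,000) is divided into 3 shares of 84,000: Tamsin's 84,000 share passes to Tamsin's issue; Lorcan's 84,000 share passes to Lorcan's issue; Paloma's 84,000 share passes to Paloma's issue.
Tamsin's share (84,000) is divided into 2 shares of 42,000: Yara and Kerensa each take 42,000.
Lorcan's share (84,000) is divided into 2 shares of 42,000: Zubin and Sione each take 42,000.
Paloma's share (84,000) is divided into 2 shares of 42,000: Lachlan takes 42,000; Ronan's 42,000 share passes to Ronan's issue.
Ronan's share (42,000) is divided into 2 shares of 21,000: Quentin and Hollis each take 21,000.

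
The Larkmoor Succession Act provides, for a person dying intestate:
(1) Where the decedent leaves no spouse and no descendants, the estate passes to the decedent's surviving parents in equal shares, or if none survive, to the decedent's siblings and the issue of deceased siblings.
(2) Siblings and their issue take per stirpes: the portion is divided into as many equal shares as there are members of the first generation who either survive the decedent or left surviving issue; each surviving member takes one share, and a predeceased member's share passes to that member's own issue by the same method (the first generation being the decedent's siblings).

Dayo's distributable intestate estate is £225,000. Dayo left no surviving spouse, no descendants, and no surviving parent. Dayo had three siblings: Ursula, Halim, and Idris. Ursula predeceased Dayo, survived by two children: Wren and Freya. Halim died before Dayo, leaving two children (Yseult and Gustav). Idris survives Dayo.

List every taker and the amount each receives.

Wren: £37,500; Freya: £37,500; Yseult: £37,500; Gustav: £37,500; Idris: £75,000

The entire £225,000 passes to the siblings and their issue.
That amount (£225,000) is divided into 3 shares of £75,000: Idris takes £75,000; Ursula's £75,000 share passes to Ursula's issue; Halim's £75,000 share passes to Halim's issue.
Ursula's share (£75,000) is divided into 2 shares of £37,500: Wren and Freya each take £37,500.
Halim's share (£75,000) is divided into 2 shares of £37,500: Yseult and Gustav each take £37,500.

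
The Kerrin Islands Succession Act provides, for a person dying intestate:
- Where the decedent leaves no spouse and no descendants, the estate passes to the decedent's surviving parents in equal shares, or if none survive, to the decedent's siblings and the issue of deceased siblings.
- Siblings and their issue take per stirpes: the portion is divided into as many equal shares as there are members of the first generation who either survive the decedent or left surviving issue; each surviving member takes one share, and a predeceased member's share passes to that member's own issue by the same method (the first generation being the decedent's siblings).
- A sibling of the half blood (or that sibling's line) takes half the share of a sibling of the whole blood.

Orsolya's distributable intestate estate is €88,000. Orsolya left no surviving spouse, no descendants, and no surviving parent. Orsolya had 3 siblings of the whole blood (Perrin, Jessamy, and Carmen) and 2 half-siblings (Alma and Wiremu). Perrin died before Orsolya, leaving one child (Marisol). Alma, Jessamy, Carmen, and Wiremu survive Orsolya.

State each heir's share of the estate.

The entire €88,000 passes to the siblings and their issue.
Counting each half-blood sibling's line as half a unit, there are 4 units in €88,000, so one unit is €22,000. Whole-blood lines (Perrin, Jessamy, and Carmen) take €22,000 each; half-blood lines (Alma and Wiremu) take €11,000 each.
Perrin's share (€22,000) passes entirely to Marisol.

Marisol: €22,000; Alma: €11,000; Jessamy: €22,000; Carmen: €22,000; Wiremu: €11,000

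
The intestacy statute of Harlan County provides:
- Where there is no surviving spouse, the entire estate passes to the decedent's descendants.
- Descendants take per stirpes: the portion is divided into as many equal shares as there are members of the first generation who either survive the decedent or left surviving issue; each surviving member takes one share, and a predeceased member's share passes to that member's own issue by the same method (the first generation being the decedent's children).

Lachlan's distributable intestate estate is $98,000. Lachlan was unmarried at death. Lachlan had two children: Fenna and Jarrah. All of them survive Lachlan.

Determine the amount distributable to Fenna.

The entire $98,000 passes to the descendants.
That amount ($98,000) is divided into 2 shares of $49,000: Fenna and Jarrah each take $49,000.

Fenna receives $49,000.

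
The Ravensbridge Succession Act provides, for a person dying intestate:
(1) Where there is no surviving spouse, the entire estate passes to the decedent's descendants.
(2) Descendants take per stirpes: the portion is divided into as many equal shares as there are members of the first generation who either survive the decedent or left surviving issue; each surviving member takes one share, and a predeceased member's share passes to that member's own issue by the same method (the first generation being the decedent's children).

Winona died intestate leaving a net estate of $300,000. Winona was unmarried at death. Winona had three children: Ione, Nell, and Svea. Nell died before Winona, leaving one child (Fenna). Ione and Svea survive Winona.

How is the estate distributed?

Ione: $100,000; Fenna: $100,000; Svea: $100,000

The entire $300,000 passes to the descendants.
That amount ($300,000) is divided into 3 shares of $100,000: Ione and Svea each take $100,000; Nell's $100,000 share passes to Nell's issue.
Nell's share ($100,000) passes entirely to Fenna.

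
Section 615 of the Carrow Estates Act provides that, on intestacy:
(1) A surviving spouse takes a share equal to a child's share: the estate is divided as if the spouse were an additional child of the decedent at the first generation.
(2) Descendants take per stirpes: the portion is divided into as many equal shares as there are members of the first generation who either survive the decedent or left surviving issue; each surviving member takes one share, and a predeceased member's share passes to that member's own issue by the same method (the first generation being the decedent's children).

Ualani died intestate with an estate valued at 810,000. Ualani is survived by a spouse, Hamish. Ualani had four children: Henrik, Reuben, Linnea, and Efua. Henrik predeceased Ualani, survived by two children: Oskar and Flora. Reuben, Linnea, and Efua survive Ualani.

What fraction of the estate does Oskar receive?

The spouse counts as an additional share at the children's level, so there are 5 primary shares of 162,000. Hamish takes one such share (162,000).
The children's combined portion (648,000) is divided into 4 shares of 162,000: Reuben, Linnea, and Efua each take 162,000; Henrik's 162,000 share passes to Henrik's issue.
Henrik's share (162,000) is divided into 2 shares of 81,000: Oskar and Flora each take 81,000.

Oskar receives 1/10 of the estate.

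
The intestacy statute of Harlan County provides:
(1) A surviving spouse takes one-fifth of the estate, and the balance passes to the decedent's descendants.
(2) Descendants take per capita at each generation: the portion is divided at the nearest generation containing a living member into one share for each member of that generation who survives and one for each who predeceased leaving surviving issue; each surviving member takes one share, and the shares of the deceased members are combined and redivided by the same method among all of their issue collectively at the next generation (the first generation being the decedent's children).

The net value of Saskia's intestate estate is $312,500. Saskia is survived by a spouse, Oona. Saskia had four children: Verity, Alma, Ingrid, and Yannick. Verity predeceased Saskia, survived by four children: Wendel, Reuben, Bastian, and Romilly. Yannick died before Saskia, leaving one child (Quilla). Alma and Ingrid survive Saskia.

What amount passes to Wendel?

Oona takes one-fifth of $312,500 = $62,500. The remaining $250,000 passes to the descendants.
The descendants' portion ($250,000) is divided at the children's generation into 4 shares of $62,500. Alma and Ingrid each take $62,500. The 2 shares of the deceased (Verity and Yannick) are combined into a pool of $125,000.
That pool ($125,000) is divided at the grandchildren's generation equally among Wendel, Reuben, Bastian, Romilly, and Quilla: $25,000 each.

Wendel receives $25,000.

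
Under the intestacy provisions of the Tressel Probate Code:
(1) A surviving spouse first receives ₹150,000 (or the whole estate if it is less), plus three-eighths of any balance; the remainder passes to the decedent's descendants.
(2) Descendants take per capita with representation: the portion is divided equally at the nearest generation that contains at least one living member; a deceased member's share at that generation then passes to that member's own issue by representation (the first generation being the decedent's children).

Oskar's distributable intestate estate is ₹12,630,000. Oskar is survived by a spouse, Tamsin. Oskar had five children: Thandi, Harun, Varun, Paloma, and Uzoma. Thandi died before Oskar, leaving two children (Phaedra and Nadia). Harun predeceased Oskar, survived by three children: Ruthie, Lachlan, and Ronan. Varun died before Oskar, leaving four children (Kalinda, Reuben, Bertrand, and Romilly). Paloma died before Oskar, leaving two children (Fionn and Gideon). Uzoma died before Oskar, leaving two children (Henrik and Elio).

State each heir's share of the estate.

Tamsin first takes ₹150,000, leaving a balance of ₹12,480,000. Tamsin then takes three-eighths of the balance (₹4,680,000), for a total of ₹4,830,000. The remaining ₹7,800,000 passes to the descendants.
No child survives, so the initial division is made at the grandchildren's generation.
The descendants' portion (₹7,800,000) is divided into 13 shares of ₹600,000: Phaedra, Nadia, Ruthie, Lachlan, Ronan, Kalinda, Reuben, Bertrand, Romilly, Fionn, Gideon, Henrik, and Elio each take ₹600,000.

Tamsin: ₹4,830,000; Phaedra: ₹600,000; Nadia: ₹600,000; Ruthie: ₹600,000; Lachlan: ₹600,000; Ronan: ₹600,000; Kalinda: ₹600,000; Reuben: ₹600,000; Bertrand: ₹600,000; Romilly: ₹600,000; Fionn: ₹600,000; Gideon: ₹600,000; Henrik: ₹600,000; Elio: ₹600,000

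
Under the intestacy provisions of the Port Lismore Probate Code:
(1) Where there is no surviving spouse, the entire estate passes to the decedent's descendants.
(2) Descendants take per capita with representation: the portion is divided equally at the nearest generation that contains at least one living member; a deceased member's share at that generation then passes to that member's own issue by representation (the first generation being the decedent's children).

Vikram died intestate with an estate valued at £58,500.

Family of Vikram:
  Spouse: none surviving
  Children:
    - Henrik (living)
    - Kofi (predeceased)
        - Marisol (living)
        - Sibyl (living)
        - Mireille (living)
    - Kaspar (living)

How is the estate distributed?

Henrik: £19,500; Marisol: £6,500; Sibyl: £6,500; Mireille: £6,500; Kaspar: £19,500

The entire £58,500 passes to the descendants.
That amount (£58,500) is divided into 3 shares of £19,500: Henrik and Kaspar each take £19,500; Kofi's £19,500 share passes to Kofi's issue.
Kofi's share (£19,500) is divided into 3 shares of £6,500: Marisol, Sibyl, and Mireille each take £6,500.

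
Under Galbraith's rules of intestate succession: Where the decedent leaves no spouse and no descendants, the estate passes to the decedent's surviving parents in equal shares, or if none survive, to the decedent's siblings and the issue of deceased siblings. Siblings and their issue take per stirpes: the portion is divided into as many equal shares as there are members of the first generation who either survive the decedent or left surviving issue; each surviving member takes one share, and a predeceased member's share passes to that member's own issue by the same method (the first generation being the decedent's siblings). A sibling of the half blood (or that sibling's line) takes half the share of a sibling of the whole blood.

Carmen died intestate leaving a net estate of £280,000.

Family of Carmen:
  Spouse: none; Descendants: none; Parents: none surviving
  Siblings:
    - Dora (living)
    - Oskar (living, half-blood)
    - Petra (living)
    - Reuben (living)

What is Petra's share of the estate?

Petra receives £80,000.

The entire £280,000 passes to the siblings and their issue.
Counting each half-blood sibling's line as half a unit, there are 7/2 units in £280,000, so one unit is £80,000. Whole-blood lines (Dora, Petra, and Reuben) take £80,000 each; half-blood lines (Oskar) take £40,000 each.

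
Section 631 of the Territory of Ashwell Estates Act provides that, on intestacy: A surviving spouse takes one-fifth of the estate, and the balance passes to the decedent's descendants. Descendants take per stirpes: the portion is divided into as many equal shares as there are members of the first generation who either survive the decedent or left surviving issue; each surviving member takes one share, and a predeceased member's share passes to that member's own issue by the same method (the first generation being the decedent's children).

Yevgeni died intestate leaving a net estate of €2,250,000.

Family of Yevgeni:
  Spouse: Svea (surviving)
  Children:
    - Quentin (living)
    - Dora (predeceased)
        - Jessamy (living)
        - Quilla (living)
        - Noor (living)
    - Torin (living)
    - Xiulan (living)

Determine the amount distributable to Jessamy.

Svea takes one-fifth of €2,250,000 = €450,000. The remaining €1,800,000 passes to the descendants.
The descendants' portion (€1,800,000) is divided into 4 shares of €450,000: Quentin, Torin, and Xiulan each take €450,000; Dora's €450,000 share passes to Dora's issue.
Dora's share (€450,000) is divided into 3 shares of €150,000: Jessamy, Quilla, and Noor each take €150,000.

Jessamy receives €150,000.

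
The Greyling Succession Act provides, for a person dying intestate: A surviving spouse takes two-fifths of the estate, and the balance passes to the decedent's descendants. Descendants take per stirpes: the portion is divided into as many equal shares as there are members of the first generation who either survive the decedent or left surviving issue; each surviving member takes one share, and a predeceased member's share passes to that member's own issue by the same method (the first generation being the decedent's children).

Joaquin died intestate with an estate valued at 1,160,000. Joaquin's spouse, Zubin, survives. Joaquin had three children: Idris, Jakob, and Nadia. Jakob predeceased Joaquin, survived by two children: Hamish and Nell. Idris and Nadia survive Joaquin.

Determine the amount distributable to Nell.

Nell receives 116,000.

Zubin takes two-fifths of 1,160,000 = 464,000. The remaining 696,000 passes to the descendants.
The descendants' portion (696,000) is divided into 3 shares of 232,000: Idris and Nadia each take 232,000; Jakob's 232,000 share passes to Jakob's issue.
Jakob's share (232,000) is divided into 2 shares of 116,000: Hamish and Nell each take 116,000.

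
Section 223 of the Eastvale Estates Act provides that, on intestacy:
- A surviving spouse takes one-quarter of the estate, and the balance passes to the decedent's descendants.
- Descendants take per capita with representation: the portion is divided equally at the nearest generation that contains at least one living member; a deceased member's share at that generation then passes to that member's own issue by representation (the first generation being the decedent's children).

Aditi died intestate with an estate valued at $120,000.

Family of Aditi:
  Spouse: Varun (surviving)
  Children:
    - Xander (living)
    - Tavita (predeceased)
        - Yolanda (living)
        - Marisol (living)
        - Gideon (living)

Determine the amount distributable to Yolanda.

Varun takes one-quarter of $120,000 = $30,000. The remaining $90,000 passes to the descendants.
The descendants' portion ($90,000) is divided into 2 shares of $45,000: Xander takes $45,000; Tavita's $45,000 share passes to Tavita's issue.
Tavita's share ($45,000) is divided into 3 shares of $15,000: Yolanda, Marisol, and Gideon each take $15,000.

Yolanda receives $15,000.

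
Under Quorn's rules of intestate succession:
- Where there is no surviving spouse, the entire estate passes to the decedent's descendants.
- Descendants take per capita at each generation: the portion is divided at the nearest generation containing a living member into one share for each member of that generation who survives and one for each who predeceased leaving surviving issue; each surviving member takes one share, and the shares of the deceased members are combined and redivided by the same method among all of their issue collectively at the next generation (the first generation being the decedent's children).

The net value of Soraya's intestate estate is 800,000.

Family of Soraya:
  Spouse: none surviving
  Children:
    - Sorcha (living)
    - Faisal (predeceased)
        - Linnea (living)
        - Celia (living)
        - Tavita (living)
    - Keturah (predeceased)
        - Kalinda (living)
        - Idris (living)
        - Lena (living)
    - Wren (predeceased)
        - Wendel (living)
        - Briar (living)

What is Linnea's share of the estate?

Linnea receives 75,000.

The entire 800,000 passes to the descendants.
That amount (800,000) is divided at the children's generation into 4 shares of 200,000. Sorcha takes 200,000. The 3 shares of the deceased (Faisal, Keturah, and Wren) are combined into a pool of 600,000.
That pool (600,000) is divided at the grandchildren's generation equally among Linnea, Celia, Tavita, Kalinda, Idris, Lena, Wendel, and Briar: 75,000 each.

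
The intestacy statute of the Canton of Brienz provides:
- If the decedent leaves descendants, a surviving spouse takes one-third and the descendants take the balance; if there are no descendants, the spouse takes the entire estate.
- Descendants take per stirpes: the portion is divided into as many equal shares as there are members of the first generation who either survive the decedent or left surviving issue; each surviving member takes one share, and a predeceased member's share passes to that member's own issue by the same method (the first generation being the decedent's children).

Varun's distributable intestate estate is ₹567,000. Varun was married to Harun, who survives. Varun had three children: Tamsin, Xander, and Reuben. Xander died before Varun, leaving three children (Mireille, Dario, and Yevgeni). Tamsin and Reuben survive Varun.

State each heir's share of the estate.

Harun takes one-third of ₹567,000 = ₹189,000. The remaining ₹378,000 passes to the descendants.
The descendants' portion (₹378,000) is divided into 3 shares of ₹126,000: Tamsin and Reuben each take ₹126,000; Xander's ₹126,000 share passes to Xander's issue.
Xander's share (₹126,000) is divided into 3 shares of ₹42,000: Mireille, Dario, and Yevgeni each take ₹42,000.

Harun: ₹189,000; Tamsin: ₹126,000; Mireille: ₹42,000; Dario: ₹42,000; Yevgeni: ₹42,000; Reuben: ₹126,000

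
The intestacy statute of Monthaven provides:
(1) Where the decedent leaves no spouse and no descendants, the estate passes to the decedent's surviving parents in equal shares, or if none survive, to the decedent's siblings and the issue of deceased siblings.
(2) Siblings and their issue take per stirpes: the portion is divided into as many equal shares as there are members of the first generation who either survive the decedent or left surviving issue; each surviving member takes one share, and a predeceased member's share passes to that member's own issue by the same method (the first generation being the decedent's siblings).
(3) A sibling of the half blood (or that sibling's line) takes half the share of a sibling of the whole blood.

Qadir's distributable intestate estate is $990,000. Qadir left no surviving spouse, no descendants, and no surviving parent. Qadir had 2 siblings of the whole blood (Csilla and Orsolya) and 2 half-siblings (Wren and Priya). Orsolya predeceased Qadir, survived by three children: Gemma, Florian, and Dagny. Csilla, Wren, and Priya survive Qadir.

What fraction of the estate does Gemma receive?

The entire $990,000 passes to the siblings and their issue.
Counting each half-blood sibling's line as half a unit, there are 3 units in $990,000, so one unit is $330,000. Whole-blood lines (Csilla and Orsolya) take $330,000 each; half-blood lines (Wren and Priya) take $165,000 each.
Orsolya's share ($330,000) is divided into 3 shares of $110,000: Gemma, Florian, and Dagny each take $110,000.

Gemma receives 1/9 of the estate.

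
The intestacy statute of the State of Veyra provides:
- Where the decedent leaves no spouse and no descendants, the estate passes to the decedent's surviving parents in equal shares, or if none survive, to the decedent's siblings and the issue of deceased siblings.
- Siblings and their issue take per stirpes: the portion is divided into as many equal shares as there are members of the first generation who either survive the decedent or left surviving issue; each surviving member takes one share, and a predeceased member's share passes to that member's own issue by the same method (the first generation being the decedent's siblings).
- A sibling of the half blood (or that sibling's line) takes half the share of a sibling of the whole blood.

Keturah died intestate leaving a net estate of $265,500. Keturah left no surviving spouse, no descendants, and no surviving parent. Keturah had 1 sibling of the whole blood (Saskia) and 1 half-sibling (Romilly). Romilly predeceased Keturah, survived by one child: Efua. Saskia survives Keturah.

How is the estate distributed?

Saskia: $177,000; Efua: $88,500

The entire $265,500 passes to the siblings and their issue.
Counting each half-blood sibling's line as half a unit, there are 3/2 units in $265,500, so one unit is $177,000. Whole-blood lines (Saskia) take $177,000 each; half-blood lines (Romilly) take $88,500 each.
Romilly's share ($88,500) passes entirely to Efua.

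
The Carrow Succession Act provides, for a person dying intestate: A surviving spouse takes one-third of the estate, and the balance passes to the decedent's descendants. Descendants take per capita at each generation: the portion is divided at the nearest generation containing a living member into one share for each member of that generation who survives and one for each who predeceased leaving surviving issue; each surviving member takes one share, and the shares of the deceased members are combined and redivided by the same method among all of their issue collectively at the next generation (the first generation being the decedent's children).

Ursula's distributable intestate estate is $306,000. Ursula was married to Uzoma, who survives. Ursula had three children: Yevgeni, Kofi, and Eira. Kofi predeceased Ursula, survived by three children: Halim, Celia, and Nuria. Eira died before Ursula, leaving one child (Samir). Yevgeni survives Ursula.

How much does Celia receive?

Uzoma takes one-third of $306,000 = $102,000. The remaining $204,000 passes to the descendants.
The descendants' portion ($204,000) is divided at the children's generation into 3 shares of $68,000. Yevgeni takes $68,000. The 2 shares of the deceased (Kofi and Eira) are combined into a pool of $136,000.
That pool ($136,000) is divided at the grandchildren's generation equally among Halim, Celia, Nuria, and Samir: $34,000 each.

Celia receives $34,000.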